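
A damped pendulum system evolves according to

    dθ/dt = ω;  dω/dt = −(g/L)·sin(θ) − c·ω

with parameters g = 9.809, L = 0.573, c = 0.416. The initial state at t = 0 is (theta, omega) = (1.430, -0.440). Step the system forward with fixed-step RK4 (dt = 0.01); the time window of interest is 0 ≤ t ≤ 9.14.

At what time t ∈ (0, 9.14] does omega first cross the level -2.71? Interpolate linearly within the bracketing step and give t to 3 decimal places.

t=0.000: state=(1.430, -0.440)
step 1 (dt=0.01): k1=(-0.440, -16.766), k2=(-0.524, -16.726), k3=(-0.524, -16.725), k4=(-0.607, -16.684); state += dt/6·(k1+2k2+2k3+k4)
t=0.010: state=(1.425, -0.607)
t=0.020: state=(1.418, -0.774)
t=0.030: state=(1.409, -0.939)
t=0.140: state=(1.209, -2.679)
next step: t=0.150: state=(1.181, -2.827) — omega has crossed -2.71
linear interpolation between t=0.140 (-2.67906) and t=0.150 (-2.82684) → t≈0.142

t = 0.142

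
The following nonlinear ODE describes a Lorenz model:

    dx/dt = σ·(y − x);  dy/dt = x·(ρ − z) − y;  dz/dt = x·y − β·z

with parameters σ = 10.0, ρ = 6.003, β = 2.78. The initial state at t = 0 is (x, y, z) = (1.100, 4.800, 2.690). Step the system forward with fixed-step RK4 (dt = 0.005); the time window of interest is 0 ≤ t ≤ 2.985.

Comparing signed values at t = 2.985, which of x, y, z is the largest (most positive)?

t=0.000: state=(1.100, 4.800, 2.690)
step 1 (dt=0.005): k1=(37.000, -1.156, -2.198), k2=(36.046, -0.840, -1.742), k3=(36.078, -0.850, -1.756), k4=(35.154, -0.543, -1.313); state += dt/6·(k1+2k2+2k3+k4)
t=0.005: state=(1.280, 4.796, 2.681)
t=0.010: state=(1.452, 4.795, 2.677)
t=0.015: state=(1.615, 4.796, 2.676)
continuing one RK4 step at a time; state shown every 20 steps (Δt=0.1):
t=0.100: state=(3.516, 5.092, 3.127)
t=0.200: state=(4.681, 5.512, 4.321)
t=0.300: state=(5.215, 5.446, 5.691)
t=0.400: state=(5.150, 4.811, 6.661)
t=0.500: state=(4.621, 3.959, 6.915)
t=0.600: state=(3.933, 3.265, 6.570)
t=0.700: state=(3.348, 2.864, 5.933)
t=0.800: state=(2.976, 2.715, 5.251)
t=0.900: state=(2.815, 2.747, 4.659)
t=1.000: state=(2.826, 2.908, 4.220)
t=1.100: state=(2.967, 3.162, 3.962)
t=1.200: state=(3.203, 3.474, 3.896)
t=1.300: state=(3.495, 3.800, 4.018)
t=1.400: state=(3.795, 4.081, 4.305)
t=1.500: state=(4.046, 4.254, 4.696)
t=1.600: state=(4.195, 4.280, 5.102)
t=1.700: state=(4.213, 4.165, 5.420)
t=1.800: state=(4.110, 3.961, 5.583)
t=1.900: state=(3.934, 3.741, 5.578)
t=2.000: state=(3.743, 3.562, 5.444)
t=2.100: state=(3.584, 3.452, 5.239)
t=2.200: state=(3.484, 3.417, 5.023)
t=2.300: state=(3.450, 3.447, 4.840)
t=2.400: state=(3.475, 3.524, 4.717)
t=2.500: state=(3.543, 3.628, 4.668)
t=2.600: state=(3.637, 3.737, 4.691)
t=2.700: state=(3.736, 3.829, 4.772)
t=2.800: state=(3.818, 3.886, 4.889)
t=2.900: state=(3.869, 3.901, 5.012)
t=2.985: state=(3.882, 3.882, 5.100)
compare at T: x=3.882, y=3.882, z=5.100

largest component: z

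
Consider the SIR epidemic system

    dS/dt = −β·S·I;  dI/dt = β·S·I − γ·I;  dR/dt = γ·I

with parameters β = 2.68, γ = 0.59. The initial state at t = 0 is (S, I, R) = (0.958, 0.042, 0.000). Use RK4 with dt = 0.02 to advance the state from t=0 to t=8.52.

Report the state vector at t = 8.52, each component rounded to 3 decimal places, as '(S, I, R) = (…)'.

t=0.000: state=(0.958, 0.042, 0.000)
step 1 (dt=0.02): k1=(-0.108, 0.083, 0.025), k2=(-0.110, 0.085, 0.025), k3=(-0.110, 0.085, 0.025), k4=(-0.112, 0.086, 0.026); state += dt/6·(k1+2k2+2k3+k4)
t=0.020: state=(0.956, 0.044, 0.001)
t=0.040: state=(0.954, 0.045, 0.001)
t=0.060: state=(0.951, 0.047, 0.002)
continuing one RK4 step at a time; state shown every 25 steps (Δt=0.5):
t=0.500: state=(0.872, 0.107, 0.021)
t=1.000: state=(0.699, 0.232, 0.069)
t=1.500: state=(0.464, 0.376, 0.160)
t=2.000: state=(0.263, 0.452, 0.284)
t=2.500: state=(0.144, 0.439, 0.418)
t=3.000: state=(0.083, 0.378, 0.539)
t=3.500: state=(0.052, 0.308, 0.640)
t=4.000: state=(0.036, 0.243, 0.721)
t=4.500: state=(0.027, 0.189, 0.784)
t=5.000: state=(0.022, 0.145, 0.833)
t=5.500: state=(0.018, 0.111, 0.871)
t=6.000: state=(0.016, 0.085, 0.899)
t=6.500: state=(0.015, 0.064, 0.921)
t=7.000: state=(0.014, 0.049, 0.938)
t=7.500: state=(0.013, 0.037, 0.950)
t=8.000: state=(0.012, 0.028, 0.960)
t=8.500: state=(0.012, 0.021, 0.967)
t=8.520: state=(0.012, 0.021, 0.967)

(S, I, R) = (0.012, 0.021, 0.967)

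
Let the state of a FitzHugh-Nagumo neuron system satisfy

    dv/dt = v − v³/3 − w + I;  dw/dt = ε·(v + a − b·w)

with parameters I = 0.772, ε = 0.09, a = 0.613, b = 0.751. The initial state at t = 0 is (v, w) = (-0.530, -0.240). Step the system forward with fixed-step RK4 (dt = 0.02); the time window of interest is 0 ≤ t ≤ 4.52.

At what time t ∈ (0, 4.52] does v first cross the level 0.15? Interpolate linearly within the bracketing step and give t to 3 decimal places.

t=0.000: state=(-0.530, -0.240)
step 1 (dt=0.02): k1=(0.532, 0.024), k2=(0.535, 0.024), k3=(0.535, 0.024), k4=(0.539, 0.025); state += dt/6·(k1+2k2+2k3+k4)
t=0.020: state=(-0.519, -0.240)
t=0.040: state=(-0.508, -0.239)
t=0.060: state=(-0.497, -0.238)
continuing one RK4 step at a time; state shown every 10 steps (Δt=0.2):
t=0.200: state=(-0.416, -0.234)
t=0.400: state=(-0.282, -0.226)
t=0.600: state=(-0.124, -0.216)
t=0.800: state=(0.066, -0.203)
t=0.860: state=(0.130, -0.198)
next step: t=0.880: state=(0.152, -0.197) — v has crossed 0.15
linear interpolation between t=0.860 (0.12988) and t=0.880 (0.15207) → t≈0.878

t = 0.878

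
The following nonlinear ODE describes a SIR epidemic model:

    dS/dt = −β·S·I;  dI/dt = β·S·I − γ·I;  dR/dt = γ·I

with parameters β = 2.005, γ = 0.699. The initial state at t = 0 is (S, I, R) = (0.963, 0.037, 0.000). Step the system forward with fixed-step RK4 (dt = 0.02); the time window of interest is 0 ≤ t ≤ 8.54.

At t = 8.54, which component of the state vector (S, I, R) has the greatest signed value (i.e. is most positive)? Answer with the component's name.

largest component: R

t=0.000: state=(0.963, 0.037, 0.000)
step 1 (dt=0.02): k1=(-0.071, 0.046, 0.026), k2=(-0.072, 0.046, 0.026), k3=(-0.072, 0.046, 0.026), k4=(-0.073, 0.047, 0.027); state += dt/6·(k1+2k2+2k3+k4)
t=0.020: state=(0.962, 0.038, 0.001)
t=0.040: state=(0.960, 0.039, 0.001)
t=0.060: state=(0.959, 0.040, 0.002)
continuing one RK4 step at a time; state shown every 25 steps (Δt=0.5):
t=0.500: state=(0.915, 0.067, 0.018)
t=1.000: state=(0.837, 0.114, 0.049)
t=1.500: state=(0.724, 0.176, 0.099)
t=2.000: state=(0.587, 0.240, 0.172)
t=2.500: state=(0.450, 0.285, 0.265)
t=3.000: state=(0.336, 0.297, 0.368)
t=3.500: state=(0.251, 0.280, 0.469)
t=4.000: state=(0.192, 0.246, 0.561)
t=4.500: state=(0.153, 0.206, 0.640)
t=5.000: state=(0.127, 0.167, 0.706)
t=5.500: state=(0.110, 0.133, 0.758)
t=6.000: state=(0.097, 0.104, 0.799)
t=6.500: state=(0.089, 0.080, 0.831)
t=7.000: state=(0.083, 0.062, 0.856)
t=7.500: state=(0.078, 0.047, 0.875)
t=8.000: state=(0.075, 0.036, 0.889)
t=8.500: state=(0.073, 0.027, 0.900)
t=8.540: state=(0.073, 0.027, 0.901)
compare at T: S=0.073, I=0.027, R=0.901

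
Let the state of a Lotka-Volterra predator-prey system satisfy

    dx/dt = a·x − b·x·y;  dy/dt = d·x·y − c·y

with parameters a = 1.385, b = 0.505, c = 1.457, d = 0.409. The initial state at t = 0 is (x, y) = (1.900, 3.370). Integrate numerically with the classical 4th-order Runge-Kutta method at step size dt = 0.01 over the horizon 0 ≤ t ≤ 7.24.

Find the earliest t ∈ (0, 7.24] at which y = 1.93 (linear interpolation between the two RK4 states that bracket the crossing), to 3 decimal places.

t=0.000: state=(1.900, 3.370)
step 1 (dt=0.01): k1=(-0.602, -2.291), k2=(-0.590, -2.288), k3=(-0.590, -2.288), k4=(-0.578, -2.284); state += dt/6·(k1+2k2+2k3+k4)
t=0.010: state=(1.894, 3.347)
t=0.020: state=(1.888, 3.324)
t=0.030: state=(1.883, 3.302)
continuing one RK4 step at a time; state shown every 25 steps (Δt=0.25):
t=0.250: state=(1.818, 2.828)
t=0.500: state=(1.853, 2.368)
t=0.750: state=(1.990, 2.001)
t=0.800: state=(2.029, 1.938)
next step: t=0.810: state=(2.038, 1.926) — y has crossed 1.93
linear interpolation between t=0.800 (1.93817) and t=0.810 (1.92609) → t≈0.807

t = 0.807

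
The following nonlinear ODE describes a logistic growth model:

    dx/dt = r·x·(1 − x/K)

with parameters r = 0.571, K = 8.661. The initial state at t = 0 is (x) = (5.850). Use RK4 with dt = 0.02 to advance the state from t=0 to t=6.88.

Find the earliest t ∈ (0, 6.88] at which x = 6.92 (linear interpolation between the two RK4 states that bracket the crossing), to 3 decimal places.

t=0.000: state=(5.850)
step 1 (dt=0.02): k1=(1.084), k2=(1.082), k3=(1.082), k4=(1.080); state += dt/6·(k1+2k2+2k3+k4)
t=0.020: state=(5.872)
t=0.040: state=(5.893)
t=0.060: state=(5.915)
continuing one RK4 step at a time; state shown every 25 steps (Δt=0.5):
t=0.500: state=(6.363)
t=1.000: state=(6.812)
t=1.120: state=(6.909)
next step: t=1.140: state=(6.925) — x has crossed 6.92
linear interpolation between t=1.120 (6.90950) and t=1.140 (6.92540) → t≈1.133

t = 1.133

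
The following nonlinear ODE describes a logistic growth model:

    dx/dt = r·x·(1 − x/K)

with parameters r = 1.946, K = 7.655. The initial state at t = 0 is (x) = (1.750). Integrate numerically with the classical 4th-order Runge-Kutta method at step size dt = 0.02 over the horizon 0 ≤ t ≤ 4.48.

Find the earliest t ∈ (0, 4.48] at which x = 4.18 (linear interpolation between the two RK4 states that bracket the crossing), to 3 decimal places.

t = 0.720

t=0.000: state=(1.750)
step 1 (dt=0.02): k1=(2.627), k2=(2.655), k3=(2.655), k4=(2.682); state += dt/6·(k1+2k2+2k3+k4)
t=0.020: state=(1.803)
t=0.040: state=(1.857)
t=0.060: state=(1.913)
continuing one RK4 step at a time; state shown every 10 steps (Δt=0.2):
t=0.200: state=(2.329)
t=0.400: state=(3.003)
t=0.600: state=(3.735)
t=0.700: state=(4.106)
next step: t=0.720: state=(4.180) — x has crossed 4.18
linear interpolation between t=0.700 (4.10644) and t=0.720 (4.18042) → t≈0.720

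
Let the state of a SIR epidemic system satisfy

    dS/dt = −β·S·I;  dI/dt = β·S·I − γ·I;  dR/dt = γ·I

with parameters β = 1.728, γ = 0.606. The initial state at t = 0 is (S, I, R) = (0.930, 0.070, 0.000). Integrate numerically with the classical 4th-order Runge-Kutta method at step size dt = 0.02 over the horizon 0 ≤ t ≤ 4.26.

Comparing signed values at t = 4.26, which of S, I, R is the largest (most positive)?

largest component: R

t=0.000: state=(0.930, 0.070, 0.000)
step 1 (dt=0.02): k1=(-0.112, 0.070, 0.042), k2=(-0.113, 0.071, 0.043), k3=(-0.113, 0.071, 0.043), k4=(-0.114, 0.071, 0.043); state += dt/6·(k1+2k2+2k3+k4)
t=0.020: state=(0.928, 0.071, 0.001)
t=0.040: state=(0.925, 0.073, 0.002)
t=0.060: state=(0.923, 0.074, 0.003)
continuing one RK4 step at a time; state shown every 10 steps (Δt=0.2):
t=0.200: state=(0.905, 0.085, 0.009)
t=0.400: state=(0.877, 0.103, 0.021)
t=0.600: state=(0.843, 0.122, 0.034)
t=0.800: state=(0.805, 0.144, 0.050)
t=1.000: state=(0.763, 0.168, 0.069)
t=1.200: state=(0.717, 0.192, 0.091)
t=1.400: state=(0.668, 0.216, 0.116)
t=1.600: state=(0.618, 0.239, 0.143)
t=1.800: state=(0.567, 0.260, 0.174)
t=2.000: state=(0.517, 0.277, 0.206)
t=2.200: state=(0.468, 0.291, 0.241)
t=2.400: state=(0.423, 0.301, 0.277)
t=2.600: state=(0.381, 0.306, 0.313)
t=2.800: state=(0.342, 0.307, 0.351)
t=3.000: state=(0.308, 0.304, 0.388)
t=3.200: state=(0.277, 0.298, 0.424)
t=3.400: state=(0.251, 0.290, 0.460)
t=3.600: state=(0.227, 0.279, 0.494)
t=3.800: state=(0.207, 0.266, 0.527)
t=4.000: state=(0.189, 0.252, 0.559)
t=4.200: state=(0.174, 0.238, 0.588)
t=4.260: state=(0.169, 0.233, 0.597)
compare at T: S=0.169, I=0.233, R=0.597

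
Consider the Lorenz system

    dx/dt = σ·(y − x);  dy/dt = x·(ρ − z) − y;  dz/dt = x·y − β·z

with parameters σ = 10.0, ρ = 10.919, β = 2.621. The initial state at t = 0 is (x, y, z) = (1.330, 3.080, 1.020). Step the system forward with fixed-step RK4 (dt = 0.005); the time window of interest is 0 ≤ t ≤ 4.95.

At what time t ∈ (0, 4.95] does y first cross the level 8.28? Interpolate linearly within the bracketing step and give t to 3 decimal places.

t=0.000: state=(1.330, 3.080, 1.020)
step 1 (dt=0.005): k1=(17.500, 10.086, 1.423), k2=(17.315, 10.489, 1.583), k3=(17.329, 10.483, 1.582), k4=(17.158, 10.880, 1.743); state += dt/6·(k1+2k2+2k3+k4)
t=0.005: state=(1.417, 3.132, 1.028)
t=0.010: state=(1.502, 3.189, 1.037)
t=0.015: state=(1.585, 3.249, 1.049)
continuing one RK4 step at a time; state shown every 40 steps (Δt=0.2):
t=0.200: state=(5.113, 7.573, 3.433)
t=0.220: state=(5.616, 8.184, 4.082)
next step: t=0.225: state=(5.745, 8.334, 4.262) — y has crossed 8.28
linear interpolation between t=0.220 (8.18409) and t=0.225 (8.33443) → t≈0.223

t = 0.223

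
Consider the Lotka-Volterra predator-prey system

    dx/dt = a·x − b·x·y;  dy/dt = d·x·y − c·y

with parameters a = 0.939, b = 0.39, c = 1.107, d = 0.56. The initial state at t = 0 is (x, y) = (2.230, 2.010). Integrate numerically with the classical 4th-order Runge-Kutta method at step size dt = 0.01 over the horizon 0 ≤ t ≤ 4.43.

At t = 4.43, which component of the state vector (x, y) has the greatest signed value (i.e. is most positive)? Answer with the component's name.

t=0.000: state=(2.230, 2.010)
step 1 (dt=0.01): k1=(0.346, 0.285), k2=(0.345, 0.287), k3=(0.345, 0.287), k4=(0.344, 0.289); state += dt/6·(k1+2k2+2k3+k4)
t=0.010: state=(2.233, 2.013)
t=0.020: state=(2.237, 2.016)
t=0.030: state=(2.240, 2.019)
continuing one RK4 step at a time; state shown every 20 steps (Δt=0.2):
t=0.200: state=(2.295, 2.076)
t=0.400: state=(2.348, 2.157)
t=0.600: state=(2.385, 2.254)
t=0.800: state=(2.404, 2.362)
t=1.000: state=(2.402, 2.478)
t=1.200: state=(2.377, 2.596)
t=1.400: state=(2.332, 2.709)
t=1.600: state=(2.269, 2.809)
t=1.800: state=(2.192, 2.891)
t=2.000: state=(2.106, 2.947)
t=2.200: state=(2.016, 2.975)
t=2.400: state=(1.929, 2.973)
t=2.600: state=(1.847, 2.944)
t=2.800: state=(1.775, 2.890)
t=3.000: state=(1.715, 2.815)
t=3.200: state=(1.667, 2.726)
t=3.400: state=(1.632, 2.627)
t=3.600: state=(1.611, 2.525)
t=3.800: state=(1.602, 2.422)
t=4.000: state=(1.607, 2.323)
t=4.200: state=(1.624, 2.230)
t=4.400: state=(1.652, 2.147)
t=4.430: state=(1.657, 2.135)
compare at T: x=1.657, y=2.135

largest component: y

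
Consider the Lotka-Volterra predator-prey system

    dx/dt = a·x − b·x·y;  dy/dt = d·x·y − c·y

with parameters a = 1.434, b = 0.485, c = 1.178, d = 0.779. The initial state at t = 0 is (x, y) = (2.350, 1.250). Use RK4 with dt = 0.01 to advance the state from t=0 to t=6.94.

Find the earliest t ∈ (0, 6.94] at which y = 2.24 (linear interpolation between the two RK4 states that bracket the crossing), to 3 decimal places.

t=0.000: state=(2.350, 1.250)
step 1 (dt=0.01): k1=(1.945, 0.816), k2=(1.949, 0.828), k3=(1.949, 0.828), k4=(1.952, 0.840); state += dt/6·(k1+2k2+2k3+k4)
t=0.010: state=(2.369, 1.258)
t=0.020: state=(2.389, 1.267)
t=0.030: state=(2.409, 1.276)
continuing one RK4 step at a time; state shown every 25 steps (Δt=0.25):
t=0.250: state=(2.845, 1.544)
t=0.500: state=(3.276, 2.092)
t=0.540: state=(3.328, 2.212)
next step: t=0.550: state=(3.340, 2.244) — y has crossed 2.24
linear interpolation between t=0.540 (2.21247) and t=0.550 (2.24409) → t≈0.549

t = 0.549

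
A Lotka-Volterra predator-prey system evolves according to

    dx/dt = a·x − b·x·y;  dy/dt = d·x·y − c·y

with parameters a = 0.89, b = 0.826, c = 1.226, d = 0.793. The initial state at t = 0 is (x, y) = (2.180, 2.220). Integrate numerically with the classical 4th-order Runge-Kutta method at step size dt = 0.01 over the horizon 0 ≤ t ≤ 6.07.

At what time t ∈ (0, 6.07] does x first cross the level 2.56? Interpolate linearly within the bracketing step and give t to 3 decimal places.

t = 4.959

t=0.000: state=(2.180, 2.220)
step 1 (dt=0.01): k1=(-2.057, 1.116), k2=(-2.058, 1.101), k3=(-2.057, 1.101), k4=(-2.058, 1.085); state += dt/6·(k1+2k2+2k3+k4)
t=0.010: state=(2.159, 2.231)
t=0.020: state=(2.139, 2.242)
t=0.030: state=(2.118, 2.252)
continuing one RK4 step at a time; state shown every 20 steps (Δt=0.2):
t=0.200: state=(1.778, 2.377)
t=0.400: state=(1.430, 2.397)
t=0.600: state=(1.158, 2.300)
t=0.800: state=(0.959, 2.127)
t=1.000: state=(0.820, 1.915)
t=1.200: state=(0.727, 1.694)
t=1.400: state=(0.669, 1.480)
t=1.600: state=(0.636, 1.284)
t=1.800: state=(0.624, 1.110)
t=2.000: state=(0.628, 0.959)
t=2.200: state=(0.648, 0.830)
t=2.400: state=(0.681, 0.722)
t=2.600: state=(0.728, 0.632)
t=2.800: state=(0.789, 0.557)
t=3.000: state=(0.864, 0.497)
t=3.200: state=(0.955, 0.449)
t=3.400: state=(1.062, 0.412)
t=3.600: state=(1.188, 0.386)
t=3.800: state=(1.334, 0.369)
t=4.000: state=(1.501, 0.361)
t=4.200: state=(1.690, 0.364)
t=4.400: state=(1.899, 0.378)
t=4.600: state=(2.127, 0.407)
t=4.800: state=(2.368, 0.455)
t=4.950: state=(2.550, 0.507)
next step: t=4.960: state=(2.562, 0.512) — x has crossed 2.56
linear interpolation between t=4.950 (2.54953) and t=4.960 (2.56152) → t≈4.959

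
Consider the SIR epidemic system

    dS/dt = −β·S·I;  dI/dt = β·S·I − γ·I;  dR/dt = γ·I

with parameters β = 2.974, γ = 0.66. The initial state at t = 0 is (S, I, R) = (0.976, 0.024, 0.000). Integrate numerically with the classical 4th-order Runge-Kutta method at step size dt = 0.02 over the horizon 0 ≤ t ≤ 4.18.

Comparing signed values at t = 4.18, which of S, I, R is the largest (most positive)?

t=0.000: state=(0.976, 0.024, 0.000)
step 1 (dt=0.02): k1=(-0.070, 0.054, 0.016), k2=(-0.071, 0.055, 0.016), k3=(-0.071, 0.055, 0.016), k4=(-0.073, 0.056, 0.017); state += dt/6·(k1+2k2+2k3+k4)
t=0.020: state=(0.975, 0.025, 0.000)
t=0.040: state=(0.973, 0.026, 0.001)
t=0.060: state=(0.972, 0.027, 0.001)
continuing one RK4 step at a time; state shown every 10 steps (Δt=0.2):
t=0.200: state=(0.959, 0.037, 0.004)
t=0.400: state=(0.932, 0.058, 0.010)
t=0.600: state=(0.894, 0.087, 0.020)
t=0.800: state=(0.839, 0.128, 0.034)
t=1.000: state=(0.766, 0.180, 0.054)
t=1.200: state=(0.676, 0.243, 0.082)
t=1.400: state=(0.573, 0.309, 0.118)
t=1.600: state=(0.469, 0.369, 0.163)
t=1.800: state=(0.371, 0.414, 0.215)
t=2.000: state=(0.287, 0.441, 0.271)
t=2.200: state=(0.220, 0.449, 0.330)
t=2.400: state=(0.169, 0.442, 0.389)
t=2.600: state=(0.131, 0.423, 0.447)
t=2.800: state=(0.102, 0.397, 0.501)
t=3.000: state=(0.081, 0.367, 0.551)
t=3.200: state=(0.066, 0.336, 0.598)
t=3.400: state=(0.055, 0.305, 0.640)
t=3.600: state=(0.046, 0.276, 0.678)
t=3.800: state=(0.039, 0.248, 0.713)
t=4.000: state=(0.034, 0.222, 0.744)
t=4.180: state=(0.031, 0.201, 0.769)
compare at T: S=0.031, I=0.201, R=0.769

largest component: R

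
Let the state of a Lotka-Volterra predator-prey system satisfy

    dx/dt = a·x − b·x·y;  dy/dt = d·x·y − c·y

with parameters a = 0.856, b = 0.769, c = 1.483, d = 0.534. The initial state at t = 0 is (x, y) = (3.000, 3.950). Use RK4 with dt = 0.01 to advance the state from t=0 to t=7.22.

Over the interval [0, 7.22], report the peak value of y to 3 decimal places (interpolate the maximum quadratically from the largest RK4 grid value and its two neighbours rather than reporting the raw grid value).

t=0.000: state=(3.000, 3.950)
step 1 (dt=0.01): k1=(-6.545, 0.470), k2=(-6.479, 0.401), k3=(-6.479, 0.402), k4=(-6.412, 0.334); state += dt/6·(k1+2k2+2k3+k4)
t=0.010: state=(2.935, 3.954)
t=0.020: state=(2.872, 3.957)
t=0.030: state=(2.810, 3.958)
continuing one RK4 step at a time; state shown every 25 steps (Δt=0.25):
t=0.250: state=(1.761, 3.715)
t=0.500: state=(1.130, 3.094)
t=0.750: state=(0.824, 2.427)
t=1.000: state=(0.678, 1.850)
t=1.250: state=(0.616, 1.391)
t=1.500: state=(0.605, 1.041)
t=1.750: state=(0.630, 0.780)
t=2.000: state=(0.685, 0.588)
t=2.250: state=(0.768, 0.447)
t=2.500: state=(0.882, 0.344)
t=2.750: state=(1.031, 0.270)
t=3.000: state=(1.219, 0.216)
t=3.250: state=(1.454, 0.178)
t=3.500: state=(1.745, 0.152)
t=3.750: state=(2.102, 0.136)
t=4.000: state=(2.539, 0.128)
t=4.250: state=(3.069, 0.128)
t=4.500: state=(3.706, 0.139)
t=4.750: state=(4.460, 0.165)
t=5.000: state=(5.327, 0.218)
t=5.250: state=(6.270, 0.327)
t=5.500: state=(7.155, 0.554)
t=5.750: state=(7.651, 1.034)
t=6.000: state=(7.170, 1.947)
t=6.250: state=(5.439, 3.153)
t=6.500: state=(3.373, 3.904)
t=6.750: state=(1.967, 3.814)
t=7.000: state=(1.231, 3.241)
t=7.220: state=(0.904, 2.645)
largest grid value and its neighbours: y(6.580)=3.95763, y(6.590)=3.95820, y(6.600)=3.95750
parabola through these three points peaks at t≈6.589 with y≈3.95820

max y = 3.958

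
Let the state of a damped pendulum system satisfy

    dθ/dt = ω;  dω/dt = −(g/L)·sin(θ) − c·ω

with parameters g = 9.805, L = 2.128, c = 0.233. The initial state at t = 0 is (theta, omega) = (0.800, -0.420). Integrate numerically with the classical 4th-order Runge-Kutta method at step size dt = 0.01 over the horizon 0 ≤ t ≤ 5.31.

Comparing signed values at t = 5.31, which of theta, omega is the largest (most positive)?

t=0.000: state=(0.800, -0.420)
step 1 (dt=0.01): k1=(-0.420, -3.207), k2=(-0.436, -3.197), k3=(-0.436, -3.197), k4=(-0.452, -3.186); state += dt/6·(k1+2k2+2k3+k4)
t=0.010: state=(0.796, -0.452)
t=0.020: state=(0.791, -0.484)
t=0.030: state=(0.786, -0.515)
continuing one RK4 step at a time; state shown every 20 steps (Δt=0.2):
t=0.200: state=(0.655, -1.005)
t=0.400: state=(0.409, -1.420)
t=0.600: state=(0.104, -1.584)
t=0.800: state=(-0.205, -1.464)
t=1.000: state=(-0.465, -1.096)
t=1.200: state=(-0.633, -0.570)
t=1.400: state=(-0.689, 0.016)
t=1.600: state=(-0.629, 0.573)
t=1.800: state=(-0.467, 1.020)
t=2.000: state=(-0.233, 1.285)
t=2.200: state=(0.031, 1.316)
t=2.400: state=(0.278, 1.114)
t=2.600: state=(0.465, 0.731)
t=2.800: state=(0.564, 0.248)
t=3.000: state=(0.563, -0.250)
t=3.200: state=(0.468, -0.688)
t=3.400: state=(0.297, -0.996)
t=3.600: state=(0.082, -1.120)
t=3.800: state=(-0.138, -1.042)
t=4.000: state=(-0.323, -0.785)
t=4.200: state=(-0.444, -0.407)
t=4.400: state=(-0.483, 0.020)
t=4.600: state=(-0.437, 0.424)
t=4.800: state=(-0.319, 0.741)
t=5.000: state=(-0.150, 0.918)
t=5.200: state=(0.037, 0.927)
t=5.310: state=(0.136, 0.860)
compare at T: theta=0.136, omega=0.860

largest component: omega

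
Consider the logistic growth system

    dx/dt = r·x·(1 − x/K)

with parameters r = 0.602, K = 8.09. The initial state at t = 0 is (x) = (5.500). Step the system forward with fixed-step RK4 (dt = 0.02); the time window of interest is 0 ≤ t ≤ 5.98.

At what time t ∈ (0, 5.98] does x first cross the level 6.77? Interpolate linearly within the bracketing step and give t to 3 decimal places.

t=0.000: state=(5.500)
step 1 (dt=0.02): k1=(1.060), k2=(1.058), k3=(1.058), k4=(1.055); state += dt/6·(k1+2k2+2k3+k4)
t=0.020: state=(5.521)
t=0.040: state=(5.542)
t=0.060: state=(5.563)
continuing one RK4 step at a time; state shown every 10 steps (Δt=0.2):
t=0.200: state=(5.707)
t=0.400: state=(5.905)
t=0.600: state=(6.091)
t=0.800: state=(6.267)
t=1.000: state=(6.431)
t=1.200: state=(6.584)
t=1.400: state=(6.726)
t=1.460: state=(6.767)
next step: t=1.480: state=(6.780) — x has crossed 6.77
linear interpolation between t=1.460 (6.76684) and t=1.480 (6.78011) → t≈1.465

t = 1.465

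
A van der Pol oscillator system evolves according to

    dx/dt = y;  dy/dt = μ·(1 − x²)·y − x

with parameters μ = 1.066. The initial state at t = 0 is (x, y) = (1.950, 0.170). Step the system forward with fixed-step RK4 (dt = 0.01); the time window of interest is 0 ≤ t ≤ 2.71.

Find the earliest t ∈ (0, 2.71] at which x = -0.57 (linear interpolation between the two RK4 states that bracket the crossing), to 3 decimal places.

t = 2.455

t=0.000: state=(1.950, 0.170)
step 1 (dt=0.01): k1=(0.170, -2.458), k2=(0.158, -2.423), k3=(0.158, -2.423), k4=(0.146, -2.388); state += dt/6·(k1+2k2+2k3+k4)
t=0.010: state=(1.952, 0.146)
t=0.020: state=(1.953, 0.122)
t=0.030: state=(1.954, 0.099)
continuing one RK4 step at a time; state shown every 10 steps (Δt=0.1):
t=0.100: state=(1.956, -0.043)
t=0.200: state=(1.943, -0.201)
t=0.300: state=(1.917, -0.318)
t=0.400: state=(1.881, -0.406)
t=0.500: state=(1.836, -0.477)
t=0.600: state=(1.786, -0.535)
t=0.700: state=(1.730, -0.586)
t=0.800: state=(1.669, -0.633)
t=0.900: state=(1.603, -0.679)
t=1.000: state=(1.533, -0.727)
t=1.100: state=(1.458, -0.777)
t=1.200: state=(1.377, -0.832)
t=1.300: state=(1.291, -0.894)
t=1.400: state=(1.198, -0.964)
t=1.500: state=(1.098, -1.045)
t=1.600: state=(0.989, -1.139)
t=1.700: state=(0.869, -1.249)
t=1.800: state=(0.738, -1.379)
t=1.900: state=(0.593, -1.532)
t=2.000: state=(0.431, -1.710)
t=2.100: state=(0.250, -1.914)
t=2.200: state=(0.047, -2.140)
t=2.300: state=(-0.178, -2.372)
t=2.400: state=(-0.426, -2.581)
t=2.450: state=(-0.557, -2.662)
next step: t=2.460: state=(-0.584, -2.675) — x has crossed -0.57
linear interpolation between t=2.450 (-0.55734) and t=2.460 (-0.58402) → t≈2.455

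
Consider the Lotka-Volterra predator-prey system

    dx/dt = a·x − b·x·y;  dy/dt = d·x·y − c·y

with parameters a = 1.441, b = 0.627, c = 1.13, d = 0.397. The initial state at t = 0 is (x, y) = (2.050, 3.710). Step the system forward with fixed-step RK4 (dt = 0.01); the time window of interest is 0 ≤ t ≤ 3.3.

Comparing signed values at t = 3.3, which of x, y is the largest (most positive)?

largest component: x

t=0.000: state=(2.050, 3.710)
step 1 (dt=0.01): k1=(-1.815, -1.173), k2=(-1.799, -1.184), k3=(-1.799, -1.184), k4=(-1.784, -1.196); state += dt/6·(k1+2k2+2k3+k4)
t=0.010: state=(2.032, 3.698)
t=0.020: state=(2.014, 3.686)
t=0.030: state=(1.997, 3.674)
continuing one RK4 step at a time; state shown every 20 steps (Δt=0.2):
t=0.200: state=(1.746, 3.438)
t=0.400: state=(1.543, 3.123)
t=0.600: state=(1.420, 2.801)
t=0.800: state=(1.359, 2.494)
t=1.000: state=(1.350, 2.215)
t=1.200: state=(1.386, 1.969)
t=1.400: state=(1.464, 1.759)
t=1.600: state=(1.584, 1.583)
t=1.800: state=(1.749, 1.441)
t=2.000: state=(1.962, 1.331)
t=2.200: state=(2.226, 1.254)
t=2.400: state=(2.546, 1.208)
t=2.600: state=(2.922, 1.197)
t=2.800: state=(3.350, 1.225)
t=3.000: state=(3.817, 1.298)
t=3.200: state=(4.295, 1.429)
t=3.300: state=(4.523, 1.521)
compare at T: x=4.523, y=1.521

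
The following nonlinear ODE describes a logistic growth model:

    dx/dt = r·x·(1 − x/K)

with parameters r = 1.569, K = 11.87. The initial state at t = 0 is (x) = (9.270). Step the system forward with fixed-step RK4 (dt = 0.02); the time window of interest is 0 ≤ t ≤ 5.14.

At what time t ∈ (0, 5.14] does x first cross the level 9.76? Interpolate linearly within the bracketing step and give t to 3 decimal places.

t=0.000: state=(9.270)
step 1 (dt=0.02): k1=(3.186), k2=(3.158), k3=(3.158), k4=(3.130); state += dt/6·(k1+2k2+2k3+k4)
t=0.020: state=(9.333)
t=0.040: state=(9.395)
t=0.060: state=(9.456)
t=0.160: state=(9.744)
next step: t=0.180: state=(9.798) — x has crossed 9.76
linear interpolation between t=0.160 (9.74383) and t=0.180 (9.79805) → t≈0.166

t = 0.166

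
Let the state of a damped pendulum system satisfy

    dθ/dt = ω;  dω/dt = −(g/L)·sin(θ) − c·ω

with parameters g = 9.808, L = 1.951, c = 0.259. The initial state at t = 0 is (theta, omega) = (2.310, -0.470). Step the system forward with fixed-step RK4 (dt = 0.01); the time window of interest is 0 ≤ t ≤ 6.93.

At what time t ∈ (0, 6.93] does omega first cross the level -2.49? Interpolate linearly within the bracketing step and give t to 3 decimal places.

t=0.000: state=(2.310, -0.470)
step 1 (dt=0.01): k1=(-0.470, -3.593), k2=(-0.488, -3.597), k3=(-0.488, -3.597), k4=(-0.506, -3.601); state += dt/6·(k1+2k2+2k3+k4)
t=0.010: state=(2.305, -0.506)
t=0.020: state=(2.300, -0.542)
t=0.030: state=(2.294, -0.578)
continuing one RK4 step at a time; state shown every 25 steps (Δt=0.25):
t=0.250: state=(2.077, -1.414)
t=0.500: state=(1.592, -2.482)
next step: t=0.510: state=(1.567, -2.526) — omega has crossed -2.49
linear interpolation between t=0.500 (-2.48198) and t=0.510 (-2.52576) → t≈0.502

t = 0.502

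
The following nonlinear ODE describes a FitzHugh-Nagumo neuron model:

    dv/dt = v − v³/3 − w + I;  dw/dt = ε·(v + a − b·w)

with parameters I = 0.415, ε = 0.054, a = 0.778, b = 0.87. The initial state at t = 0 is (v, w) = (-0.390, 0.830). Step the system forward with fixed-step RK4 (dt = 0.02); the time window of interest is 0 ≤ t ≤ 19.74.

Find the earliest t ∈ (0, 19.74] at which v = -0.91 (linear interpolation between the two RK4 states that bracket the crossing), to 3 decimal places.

t=0.000: state=(-0.390, 0.830)
step 1 (dt=0.02): k1=(-0.785, -0.018), k2=(-0.792, -0.018), k3=(-0.792, -0.018), k4=(-0.798, -0.019); state += dt/6·(k1+2k2+2k3+k4)
t=0.020: state=(-0.406, 0.830)
t=0.040: state=(-0.422, 0.829)
t=0.060: state=(-0.438, 0.829)
t=0.540: state=(-0.899, 0.813)
next step: t=0.560: state=(-0.920, 0.812) — v has crossed -0.91
linear interpolation between t=0.540 (-0.89850) and t=0.560 (-0.91963) → t≈0.551

t = 0.551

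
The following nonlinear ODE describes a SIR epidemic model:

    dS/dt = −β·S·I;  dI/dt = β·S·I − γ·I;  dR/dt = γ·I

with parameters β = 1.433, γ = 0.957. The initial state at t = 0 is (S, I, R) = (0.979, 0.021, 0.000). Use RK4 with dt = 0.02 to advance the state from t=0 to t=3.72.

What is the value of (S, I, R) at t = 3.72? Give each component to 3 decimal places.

t=0.000: state=(0.979, 0.021, 0.000)
step 1 (dt=0.02): k1=(-0.029, 0.009, 0.020), k2=(-0.030, 0.009, 0.020), k3=(-0.030, 0.009, 0.020), k4=(-0.030, 0.009, 0.020); state += dt/6·(k1+2k2+2k3+k4)
t=0.020: state=(0.978, 0.021, 0.000)
t=0.040: state=(0.978, 0.021, 0.001)
t=0.060: state=(0.977, 0.022, 0.001)
continuing one RK4 step at a time; state shown every 10 steps (Δt=0.2):
t=0.200: state=(0.973, 0.023, 0.004)
t=0.400: state=(0.966, 0.025, 0.009)
t=0.600: state=(0.959, 0.027, 0.014)
t=0.800: state=(0.951, 0.030, 0.019)
t=1.000: state=(0.943, 0.032, 0.025)
t=1.200: state=(0.934, 0.035, 0.031)
t=1.400: state=(0.924, 0.037, 0.038)
t=1.600: state=(0.914, 0.040, 0.046)
t=1.800: state=(0.903, 0.043, 0.054)
t=2.000: state=(0.892, 0.046, 0.062)
t=2.200: state=(0.880, 0.049, 0.071)
t=2.400: state=(0.867, 0.052, 0.081)
t=2.600: state=(0.854, 0.055, 0.091)
t=2.800: state=(0.841, 0.058, 0.102)
t=3.000: state=(0.826, 0.060, 0.113)
t=3.200: state=(0.812, 0.063, 0.125)
t=3.400: state=(0.797, 0.066, 0.137)
t=3.600: state=(0.782, 0.068, 0.150)
t=3.720: state=(0.773, 0.069, 0.158)

(S, I, R) = (0.773, 0.069, 0.158)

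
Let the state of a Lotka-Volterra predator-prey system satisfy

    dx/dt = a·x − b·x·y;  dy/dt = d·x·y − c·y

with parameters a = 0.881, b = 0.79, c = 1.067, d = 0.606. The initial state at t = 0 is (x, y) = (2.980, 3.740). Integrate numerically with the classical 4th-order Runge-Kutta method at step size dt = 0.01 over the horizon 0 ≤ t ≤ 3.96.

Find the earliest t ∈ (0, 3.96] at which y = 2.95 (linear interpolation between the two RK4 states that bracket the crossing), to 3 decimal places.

t = 0.881

t=0.000: state=(2.980, 3.740)
step 1 (dt=0.01): k1=(-6.179, 2.763), k2=(-6.147, 2.703), k3=(-6.147, 2.703), k4=(-6.114, 2.643); state += dt/6·(k1+2k2+2k3+k4)
t=0.010: state=(2.919, 3.767)
t=0.020: state=(2.858, 3.793)
t=0.030: state=(2.798, 3.817)
continuing one RK4 step at a time; state shown every 20 steps (Δt=0.2):
t=0.200: state=(1.909, 4.048)
t=0.400: state=(1.206, 3.936)
t=0.600: state=(0.793, 3.581)
t=0.800: state=(0.556, 3.135)
t=0.880: state=(0.492, 2.952)
next step: t=0.890: state=(0.485, 2.930) — y has crossed 2.95
linear interpolation between t=0.880 (2.95237) and t=0.890 (2.92970) → t≈0.881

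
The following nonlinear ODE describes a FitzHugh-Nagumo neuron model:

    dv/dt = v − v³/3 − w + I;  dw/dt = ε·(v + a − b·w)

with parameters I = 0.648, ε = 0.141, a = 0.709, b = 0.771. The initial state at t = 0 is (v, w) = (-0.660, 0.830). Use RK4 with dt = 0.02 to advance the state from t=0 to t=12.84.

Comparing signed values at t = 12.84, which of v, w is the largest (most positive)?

t=0.000: state=(-0.660, 0.830)
step 1 (dt=0.02): k1=(-0.746, -0.083), k2=(-0.750, -0.084), k3=(-0.750, -0.084), k4=(-0.753, -0.085); state += dt/6·(k1+2k2+2k3+k4)
t=0.020: state=(-0.675, 0.828)
t=0.040: state=(-0.690, 0.827)
t=0.060: state=(-0.705, 0.825)
continuing one RK4 step at a time; state shown every 25 steps (Δt=0.5):
t=0.500: state=(-1.056, 0.776)
t=1.000: state=(-1.398, 0.698)
t=1.500: state=(-1.584, 0.607)
t=2.000: state=(-1.641, 0.512)
t=2.500: state=(-1.634, 0.421)
t=3.000: state=(-1.601, 0.336)
t=3.500: state=(-1.558, 0.259)
t=4.000: state=(-1.511, 0.189)
t=4.500: state=(-1.461, 0.125)
t=5.000: state=(-1.410, 0.069)
t=5.500: state=(-1.358, 0.019)
t=6.000: state=(-1.304, -0.025)
t=6.500: state=(-1.249, -0.062)
t=7.000: state=(-1.193, -0.094)
t=7.500: state=(-1.134, -0.120)
t=8.000: state=(-1.072, -0.141)
t=8.500: state=(-1.006, -0.156)
t=9.000: state=(-0.934, -0.166)
t=9.500: state=(-0.853, -0.170)
t=10.000: state=(-0.760, -0.168)
t=10.500: state=(-0.649, -0.159)
t=11.000: state=(-0.507, -0.141)
t=11.500: state=(-0.314, -0.114)
t=12.000: state=(-0.032, -0.071)
t=12.500: state=(0.394, -0.007)
t=12.840: state=(0.779, 0.054)
compare at T: v=0.779, w=0.054

largest component: v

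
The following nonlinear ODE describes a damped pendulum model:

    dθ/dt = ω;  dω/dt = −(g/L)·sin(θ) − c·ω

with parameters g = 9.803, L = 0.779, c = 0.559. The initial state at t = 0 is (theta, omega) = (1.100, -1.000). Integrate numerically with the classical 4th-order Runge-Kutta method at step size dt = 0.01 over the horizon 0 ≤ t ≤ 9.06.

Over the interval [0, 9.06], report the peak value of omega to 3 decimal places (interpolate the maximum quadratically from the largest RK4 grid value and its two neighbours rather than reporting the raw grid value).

max omega = 2.636

t=0.000: state=(1.100, -1.000)
step 1 (dt=0.01): k1=(-1.000, -10.656), k2=(-1.053, -10.598), k3=(-1.053, -10.596), k4=(-1.106, -10.536); state += dt/6·(k1+2k2+2k3+k4)
t=0.010: state=(1.089, -1.106)
t=0.020: state=(1.078, -1.211)
t=0.030: state=(1.065, -1.314)
continuing one RK4 step at a time; state shown every 50 steps (Δt=0.5):
t=0.500: state=(-0.262, -3.075)
t=1.000: state=(-0.776, 1.247)
t=1.500: state=(0.355, 2.062)
t=2.000: state=(0.497, -1.451)
t=2.500: state=(-0.397, -1.172)
t=3.000: state=(-0.261, 1.444)
t=3.500: state=(0.376, 0.460)
t=4.000: state=(0.080, -1.240)
t=4.500: state=(-0.308, 0.041)
t=5.000: state=(0.039, 0.925)
t=5.500: state=(0.220, -0.333)
t=6.000: state=(-0.102, -0.589)
t=6.500: state=(-0.132, 0.448)
t=7.000: state=(0.122, 0.295)
t=7.500: state=(0.059, -0.438)
t=8.000: state=(-0.112, -0.075)
t=8.500: state=(-0.007, 0.357)
t=9.000: state=(0.087, -0.064)
t=9.060: state=(0.081, -0.125)
largest grid value and its neighbours: omega(1.300)=2.63526, omega(1.310)=2.63566, omega(1.320)=2.63277
parabola through these three points peaks at t≈1.306 with omega≈2.63590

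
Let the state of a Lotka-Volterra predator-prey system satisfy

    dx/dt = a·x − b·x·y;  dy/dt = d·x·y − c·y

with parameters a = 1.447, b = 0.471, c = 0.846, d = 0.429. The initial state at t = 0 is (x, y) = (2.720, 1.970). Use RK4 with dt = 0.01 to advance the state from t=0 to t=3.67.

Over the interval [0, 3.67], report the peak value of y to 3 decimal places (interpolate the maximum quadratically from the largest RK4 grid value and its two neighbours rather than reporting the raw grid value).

t=0.000: state=(2.720, 1.970)
step 1 (dt=0.01): k1=(1.412, 0.632), k2=(1.412, 0.639), k3=(1.412, 0.639), k4=(1.411, 0.646); state += dt/6·(k1+2k2+2k3+k4)
t=0.010: state=(2.734, 1.976)
t=0.020: state=(2.748, 1.983)
t=0.030: state=(2.762, 1.990)
continuing one RK4 step at a time; state shown every 20 steps (Δt=0.2):
t=0.200: state=(2.997, 2.126)
t=0.400: state=(3.244, 2.347)
t=0.600: state=(3.428, 2.640)
t=0.800: state=(3.512, 3.004)
t=1.000: state=(3.466, 3.425)
t=1.200: state=(3.283, 3.867)
t=1.400: state=(2.987, 4.276)
t=1.600: state=(2.625, 4.594)
t=1.800: state=(2.252, 4.781)
t=2.000: state=(1.911, 4.824)
t=2.200: state=(1.625, 4.739)
t=2.400: state=(1.400, 4.554)
t=2.600: state=(1.232, 4.303)
t=2.800: state=(1.112, 4.016)
t=3.000: state=(1.032, 3.717)
t=3.200: state=(0.985, 3.421)
t=3.400: state=(0.966, 3.140)
t=3.600: state=(0.971, 2.880)
t=3.670: state=(0.979, 2.795)
largest grid value and its neighbours: y(1.950)=4.82661, y(1.960)=4.82684, y(1.970)=4.82674
parabola through these three points peaks at t≈1.962 with y≈4.82685

max y = 4.827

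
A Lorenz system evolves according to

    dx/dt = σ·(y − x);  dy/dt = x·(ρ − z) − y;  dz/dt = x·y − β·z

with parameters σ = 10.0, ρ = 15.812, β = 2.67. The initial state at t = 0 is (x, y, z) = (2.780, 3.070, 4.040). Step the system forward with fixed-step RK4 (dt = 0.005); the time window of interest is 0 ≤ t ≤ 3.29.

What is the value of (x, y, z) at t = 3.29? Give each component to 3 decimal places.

(x, y, z) = (8.632, 6.704, 19.641)

t=0.000: state=(2.780, 3.070, 4.040)
step 1 (dt=0.005): k1=(2.900, 29.656, -2.252), k2=(3.569, 29.683, -2.008), k3=(3.553, 29.701, -2.004), k4=(4.207, 29.745, -1.755); state += dt/6·(k1+2k2+2k3+k4)
t=0.005: state=(2.798, 3.218, 4.030)
t=0.010: state=(2.822, 3.368, 4.022)
t=0.015: state=(2.852, 3.518, 4.018)
continuing one RK4 step at a time; state shown every 40 steps (Δt=0.2):
t=0.200: state=(7.260, 11.050, 7.919)
t=0.400: state=(10.375, 7.080, 22.812)
t=0.600: state=(2.576, 0.382, 15.796)
t=0.800: state=(1.030, 1.101, 9.398)
t=1.000: state=(2.066, 3.104, 5.983)
t=1.200: state=(6.037, 9.154, 7.396)
t=1.400: state=(10.643, 9.603, 20.708)
t=1.600: state=(4.014, 1.240, 17.243)
t=1.800: state=(1.774, 1.794, 10.579)
t=2.000: state=(3.116, 4.482, 7.320)
t=2.200: state=(7.637, 10.529, 10.927)
t=2.400: state=(9.053, 6.477, 20.767)
t=2.600: state=(3.513, 1.940, 15.254)
t=2.800: state=(2.781, 3.326, 10.008)
t=3.000: state=(5.389, 7.471, 9.259)
t=3.200: state=(9.307, 9.854, 17.193)
t=3.290: state=(8.632, 6.704, 19.641)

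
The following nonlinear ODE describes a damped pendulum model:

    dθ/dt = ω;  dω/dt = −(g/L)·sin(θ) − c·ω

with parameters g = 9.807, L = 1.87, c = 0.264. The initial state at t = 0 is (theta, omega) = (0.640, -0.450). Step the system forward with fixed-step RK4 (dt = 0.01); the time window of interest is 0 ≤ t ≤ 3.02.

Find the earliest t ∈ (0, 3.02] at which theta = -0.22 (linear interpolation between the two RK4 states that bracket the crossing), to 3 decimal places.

t = 0.759

t=0.000: state=(0.640, -0.450)
step 1 (dt=0.01): k1=(-0.450, -3.013), k2=(-0.465, -3.000), k3=(-0.465, -2.999), k4=(-0.480, -2.986); state += dt/6·(k1+2k2+2k3+k4)
t=0.010: state=(0.635, -0.480)
t=0.020: state=(0.630, -0.510)
t=0.030: state=(0.625, -0.539)
continuing one RK4 step at a time; state shown every 10 steps (Δt=0.1):
t=0.100: state=(0.580, -0.736)
t=0.200: state=(0.494, -0.982)
t=0.300: state=(0.386, -1.178)
t=0.400: state=(0.261, -1.312)
t=0.500: state=(0.126, -1.377)
t=0.600: state=(-0.012, -1.370)
t=0.700: state=(-0.146, -1.293)
t=0.750: state=(-0.209, -1.230)
next step: t=0.760: state=(-0.221, -1.216) — theta has crossed -0.22
linear interpolation between t=0.750 (-0.20915) and t=0.760 (-0.22138) → t≈0.759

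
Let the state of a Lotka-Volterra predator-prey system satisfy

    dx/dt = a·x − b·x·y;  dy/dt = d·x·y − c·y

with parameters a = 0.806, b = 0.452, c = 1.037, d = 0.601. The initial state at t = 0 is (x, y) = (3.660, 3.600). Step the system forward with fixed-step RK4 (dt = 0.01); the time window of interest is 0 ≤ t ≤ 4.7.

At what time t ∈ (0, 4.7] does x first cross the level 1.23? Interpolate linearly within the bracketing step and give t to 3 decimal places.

t = 0.835

t=0.000: state=(3.660, 3.600)
step 1 (dt=0.01): k1=(-3.006, 4.186), k2=(-3.028, 4.177), k3=(-3.028, 4.177), k4=(-3.049, 4.168); state += dt/6·(k1+2k2+2k3+k4)
t=0.010: state=(3.630, 3.642)
t=0.020: state=(3.599, 3.683)
t=0.030: state=(3.568, 3.725)
continuing one RK4 step at a time; state shown every 20 steps (Δt=0.2):
t=0.200: state=(2.996, 4.369)
t=0.400: state=(2.311, 4.882)
t=0.600: state=(1.729, 5.051)
t=0.800: state=(1.292, 4.915)
t=0.830: state=(1.239, 4.874)
next step: t=0.840: state=(1.222, 4.860) — x has crossed 1.23
linear interpolation between t=0.830 (1.23867) and t=0.840 (1.22152) → t≈0.835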